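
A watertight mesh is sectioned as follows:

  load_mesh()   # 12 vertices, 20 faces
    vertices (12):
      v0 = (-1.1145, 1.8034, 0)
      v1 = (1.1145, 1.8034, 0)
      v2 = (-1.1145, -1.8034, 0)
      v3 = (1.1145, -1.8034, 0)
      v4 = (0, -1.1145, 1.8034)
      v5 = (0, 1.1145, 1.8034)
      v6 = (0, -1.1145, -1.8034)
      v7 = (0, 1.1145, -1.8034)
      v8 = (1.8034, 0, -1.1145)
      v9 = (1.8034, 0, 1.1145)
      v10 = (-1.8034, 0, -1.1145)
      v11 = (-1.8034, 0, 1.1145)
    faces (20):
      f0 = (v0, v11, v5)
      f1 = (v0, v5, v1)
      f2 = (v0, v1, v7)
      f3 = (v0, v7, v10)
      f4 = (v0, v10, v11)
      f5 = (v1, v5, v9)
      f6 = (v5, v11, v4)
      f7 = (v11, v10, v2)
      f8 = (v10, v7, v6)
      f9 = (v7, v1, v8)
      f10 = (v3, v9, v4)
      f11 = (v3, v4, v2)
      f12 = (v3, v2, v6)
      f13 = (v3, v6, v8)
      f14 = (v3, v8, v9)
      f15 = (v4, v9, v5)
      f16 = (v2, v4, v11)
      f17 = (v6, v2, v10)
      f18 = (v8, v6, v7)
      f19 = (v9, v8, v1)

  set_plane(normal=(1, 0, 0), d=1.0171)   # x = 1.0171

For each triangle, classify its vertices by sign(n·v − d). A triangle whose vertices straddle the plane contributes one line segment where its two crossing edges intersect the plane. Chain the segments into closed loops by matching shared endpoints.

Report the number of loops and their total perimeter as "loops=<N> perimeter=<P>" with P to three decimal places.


loops=1 perimeter=9.731

Straddling triangles (10 of 20):
  (v0,v5,v1) [--+] → (1.0171, 1.74319, 0.157605)–(1.0171, 1.8034, 0)  len=0.1687
  (v0,v1,v7) [-+-] → (1.0171, 1.8034, 0)–(1.0171, 1.74319, -0.157605)  len=0.1687
  (v1,v5,v9) [+-+] → (1.0171, 1.74319, 0.157605)–(1.0171, 0.485933, 1.41487)  len=1.7780
  (v7,v1,v8) [-++] → (1.0171, 1.74319, -0.157605)–(1.0171, 0.485933, -1.41487)  len=1.7780
  (v3,v9,v4) [++-] → (1.0171, -0.485933, 1.41487)–(1.0171, -1.74319, 0.157605)  len=1.7780
  (v3,v4,v2) [+--] → (1.0171, -1.74319, 0.157605)–(1.0171, -1.8034, 0)  len=0.1687
  (v3,v2,v6) [+--] → (1.0171, -1.8034, 0)–(1.0171, -1.74319, -0.157605)  len=0.1687
  (v3,v6,v8) [+-+] → (1.0171, -1.74319, -0.157605)–(1.0171, -0.485933, -1.41487)  len=1.7780
  (v4,v9,v5) [-+-] → (1.0171, -0.485933, 1.41487)–(1.0171, 0.485933, 1.41487)  len=0.9719
  (v8,v6,v7) [+--] → (1.0171, -0.485933, -1.41487)–(1.0171, 0.485933, -1.41487)  len=0.9719

Chained into 1 loop(s):
  loop 1: 10 segments, perimeter = 9.7307
Total perimeter = 9.731


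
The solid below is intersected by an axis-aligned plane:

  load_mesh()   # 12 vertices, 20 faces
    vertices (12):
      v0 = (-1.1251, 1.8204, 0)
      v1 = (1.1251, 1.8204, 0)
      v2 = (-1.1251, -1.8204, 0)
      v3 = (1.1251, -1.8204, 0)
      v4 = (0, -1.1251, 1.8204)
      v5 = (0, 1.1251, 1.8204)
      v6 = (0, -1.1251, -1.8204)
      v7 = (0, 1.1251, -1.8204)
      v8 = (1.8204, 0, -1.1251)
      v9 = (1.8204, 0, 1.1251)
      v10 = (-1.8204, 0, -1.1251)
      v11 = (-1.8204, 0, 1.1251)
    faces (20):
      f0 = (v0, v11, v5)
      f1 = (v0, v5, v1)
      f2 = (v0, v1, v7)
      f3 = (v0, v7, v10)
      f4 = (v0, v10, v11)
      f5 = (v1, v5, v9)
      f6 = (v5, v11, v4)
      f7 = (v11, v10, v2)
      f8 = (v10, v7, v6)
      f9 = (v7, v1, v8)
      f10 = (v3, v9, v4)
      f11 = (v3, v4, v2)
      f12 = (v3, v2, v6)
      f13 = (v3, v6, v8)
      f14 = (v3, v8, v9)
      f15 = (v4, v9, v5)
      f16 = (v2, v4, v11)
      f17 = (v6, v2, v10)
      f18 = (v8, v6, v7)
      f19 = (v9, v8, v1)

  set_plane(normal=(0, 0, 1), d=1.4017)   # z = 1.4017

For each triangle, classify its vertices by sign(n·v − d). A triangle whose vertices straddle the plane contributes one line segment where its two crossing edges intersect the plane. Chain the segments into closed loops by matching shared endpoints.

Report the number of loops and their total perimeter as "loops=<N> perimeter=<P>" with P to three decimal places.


Straddling triangles (8 of 20):
  (v0,v11,v5) [--+] → (-1.09622, 0.44758, 1.4017)–(-0.258778, 1.28502, 1.4017)  len=1.1843
  (v0,v5,v1) [-+-] → (-0.258778, 1.28502, 1.4017)–(0.258778, 1.28502, 1.4017)  len=0.5176
  (v1,v5,v9) [-+-] → (0.258778, 1.28502, 1.4017)–(1.09622, 0.44758, 1.4017)  len=1.1843
  (v5,v11,v4) [+-+] → (-1.09622, 0.44758, 1.4017)–(-1.09622, -0.44758, 1.4017)  len=0.8952
  (v3,v9,v4) [--+] → (1.09622, -0.44758, 1.4017)–(0.258778, -1.28502, 1.4017)  len=1.1843
  (v3,v4,v2) [-+-] → (0.258778, -1.28502, 1.4017)–(-0.258778, -1.28502, 1.4017)  len=0.5176
  (v4,v9,v5) [+-+] → (1.09622, -0.44758, 1.4017)–(1.09622, 0.44758, 1.4017)  len=0.8952
  (v2,v4,v11) [-+-] → (-0.258778, -1.28502, 1.4017)–(-1.09622, -0.44758, 1.4017)  len=1.1843

Chained into 1 loop(s):
  loop 1: 8 segments, perimeter = 7.5627
Total perimeter = 7.563

loops=1 perimeter=7.563


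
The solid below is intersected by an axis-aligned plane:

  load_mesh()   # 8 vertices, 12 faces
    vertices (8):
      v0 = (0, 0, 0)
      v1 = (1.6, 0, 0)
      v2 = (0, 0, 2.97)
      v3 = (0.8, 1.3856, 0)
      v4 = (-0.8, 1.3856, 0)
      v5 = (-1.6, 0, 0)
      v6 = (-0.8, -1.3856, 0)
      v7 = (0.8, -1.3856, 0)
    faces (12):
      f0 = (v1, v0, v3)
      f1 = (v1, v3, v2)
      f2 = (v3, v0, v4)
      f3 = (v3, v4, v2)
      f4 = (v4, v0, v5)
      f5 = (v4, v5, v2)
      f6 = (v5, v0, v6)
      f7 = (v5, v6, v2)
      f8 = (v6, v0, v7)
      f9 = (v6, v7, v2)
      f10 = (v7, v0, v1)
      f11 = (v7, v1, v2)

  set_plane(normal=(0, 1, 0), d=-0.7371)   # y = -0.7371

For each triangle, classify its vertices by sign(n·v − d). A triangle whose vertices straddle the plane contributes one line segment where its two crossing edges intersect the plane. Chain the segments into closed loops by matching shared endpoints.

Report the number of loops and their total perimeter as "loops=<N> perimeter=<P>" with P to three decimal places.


Straddling triangles (6 of 12):
  (v5,v0,v6) [++-] → (-0.425577, -0.7371, 0)–(-1.17442, -0.7371, 0)  len=0.7488
  (v5,v6,v2) [+-+] → (-1.17442, -0.7371, 0)–(-0.425577, -0.7371, 1.39004)  len=1.5789
  (v6,v0,v7) [-+-] → (-0.425577, -0.7371, 0)–(0.425577, -0.7371, 0)  len=0.8512
  (v6,v7,v2) [--+] → (0.425577, -0.7371, 1.39004)–(-0.425577, -0.7371, 1.39004)  len=0.8512
  (v7,v0,v1) [-++] → (0.425577, -0.7371, 0)–(1.17442, -0.7371, 0)  len=0.7488
  (v7,v1,v2) [-++] → (1.17442, -0.7371, 0)–(0.425577, -0.7371, 1.39004)  len=1.5789

Chained into 1 loop(s):
  loop 1: 6 segments, perimeter = 6.3578
Total perimeter = 6.358

loops=1 perimeter=6.358


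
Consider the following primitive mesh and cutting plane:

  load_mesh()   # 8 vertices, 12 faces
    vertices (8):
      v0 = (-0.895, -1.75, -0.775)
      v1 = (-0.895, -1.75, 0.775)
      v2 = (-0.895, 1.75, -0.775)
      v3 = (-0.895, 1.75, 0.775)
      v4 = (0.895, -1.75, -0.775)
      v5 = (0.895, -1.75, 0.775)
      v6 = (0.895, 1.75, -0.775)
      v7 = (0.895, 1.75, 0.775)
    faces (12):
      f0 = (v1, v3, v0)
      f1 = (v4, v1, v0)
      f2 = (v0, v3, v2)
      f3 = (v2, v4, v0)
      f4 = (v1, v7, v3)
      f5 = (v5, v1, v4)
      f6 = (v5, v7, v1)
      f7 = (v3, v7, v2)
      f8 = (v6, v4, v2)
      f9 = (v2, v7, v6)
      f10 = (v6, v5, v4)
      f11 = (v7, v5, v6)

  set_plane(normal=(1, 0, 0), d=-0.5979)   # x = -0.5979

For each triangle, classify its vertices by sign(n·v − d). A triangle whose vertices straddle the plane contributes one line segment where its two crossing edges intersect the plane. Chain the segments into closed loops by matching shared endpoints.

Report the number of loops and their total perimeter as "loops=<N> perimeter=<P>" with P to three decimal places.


loops=1 perimeter=10.100

Straddling triangles (8 of 12):
  (v4,v1,v0) [+--] → (-0.5979, -1.75, 0.517735)–(-0.5979, -1.75, -0.775)  len=1.2927
  (v2,v4,v0) [-+-] → (-0.5979, 1.16908, -0.775)–(-0.5979, -1.75, -0.775)  len=2.9191
  (v1,v7,v3) [-+-] → (-0.5979, -1.16908, 0.775)–(-0.5979, 1.75, 0.775)  len=2.9191
  (v5,v1,v4) [+-+] → (-0.5979, -1.75, 0.775)–(-0.5979, -1.75, 0.517735)  len=0.2573
  (v5,v7,v1) [++-] → (-0.5979, -1.16908, 0.775)–(-0.5979, -1.75, 0.775)  len=0.5809
  (v3,v7,v2) [-+-] → (-0.5979, 1.75, 0.775)–(-0.5979, 1.75, -0.517735)  len=1.2927
  (v6,v4,v2) [++-] → (-0.5979, 1.16908, -0.775)–(-0.5979, 1.75, -0.775)  len=0.5809
  (v2,v7,v6) [-++] → (-0.5979, 1.75, -0.517735)–(-0.5979, 1.75, -0.775)  len=0.2573

Chained into 1 loop(s):
  loop 1: 8 segments, perimeter = 10.1000
Total perimeter = 10.100


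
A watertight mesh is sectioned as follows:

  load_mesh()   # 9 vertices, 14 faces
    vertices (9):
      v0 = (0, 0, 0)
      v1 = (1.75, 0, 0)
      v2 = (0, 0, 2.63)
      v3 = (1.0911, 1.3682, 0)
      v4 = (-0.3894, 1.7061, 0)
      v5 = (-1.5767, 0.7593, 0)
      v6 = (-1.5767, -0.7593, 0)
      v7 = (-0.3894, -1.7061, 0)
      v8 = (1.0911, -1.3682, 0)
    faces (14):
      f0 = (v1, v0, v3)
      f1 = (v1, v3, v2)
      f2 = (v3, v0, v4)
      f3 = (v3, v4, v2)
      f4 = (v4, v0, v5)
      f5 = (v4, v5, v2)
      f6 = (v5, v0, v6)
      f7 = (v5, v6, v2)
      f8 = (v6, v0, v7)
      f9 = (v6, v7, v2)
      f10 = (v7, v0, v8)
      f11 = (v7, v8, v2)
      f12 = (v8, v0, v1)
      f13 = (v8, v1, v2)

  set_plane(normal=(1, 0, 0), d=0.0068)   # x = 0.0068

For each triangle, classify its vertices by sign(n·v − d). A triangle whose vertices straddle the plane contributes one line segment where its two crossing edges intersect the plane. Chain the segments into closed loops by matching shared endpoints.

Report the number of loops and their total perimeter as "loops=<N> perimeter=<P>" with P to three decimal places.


Straddling triangles (8 of 14):
  (v1,v0,v3) [+-+] → (0.0068, 0, 0)–(0.0068, 0.00852695, 0)  len=0.0085
  (v1,v3,v2) [++-] → (0.0068, 0.00852695, 2.61361)–(0.0068, 0, 2.61978)  len=0.0105
  (v3,v0,v4) [+--] → (0.0068, 0.00852695, 0)–(0.0068, 1.61567, 0)  len=1.6071
  (v3,v4,v2) [+--] → (0.0068, 1.61567, 0)–(0.0068, 0.00852695, 2.61361)  len=3.0682
  (v7,v0,v8) [--+] → (0.0068, -0.00852695, 0)–(0.0068, -1.61567, 0)  len=1.6071
  (v7,v8,v2) [-+-] → (0.0068, -1.61567, 0)–(0.0068, -0.00852695, 2.61361)  len=3.0682
  (v8,v0,v1) [+-+] → (0.0068, -0.00852695, 0)–(0.0068, 0, 0)  len=0.0085
  (v8,v1,v2) [++-] → (0.0068, 0, 2.61978)–(0.0068, -0.00852695, 2.61361)  len=0.0105

Chained into 1 loop(s):
  loop 1: 8 segments, perimeter = 9.3888
Total perimeter = 9.389

loops=1 perimeter=9.389


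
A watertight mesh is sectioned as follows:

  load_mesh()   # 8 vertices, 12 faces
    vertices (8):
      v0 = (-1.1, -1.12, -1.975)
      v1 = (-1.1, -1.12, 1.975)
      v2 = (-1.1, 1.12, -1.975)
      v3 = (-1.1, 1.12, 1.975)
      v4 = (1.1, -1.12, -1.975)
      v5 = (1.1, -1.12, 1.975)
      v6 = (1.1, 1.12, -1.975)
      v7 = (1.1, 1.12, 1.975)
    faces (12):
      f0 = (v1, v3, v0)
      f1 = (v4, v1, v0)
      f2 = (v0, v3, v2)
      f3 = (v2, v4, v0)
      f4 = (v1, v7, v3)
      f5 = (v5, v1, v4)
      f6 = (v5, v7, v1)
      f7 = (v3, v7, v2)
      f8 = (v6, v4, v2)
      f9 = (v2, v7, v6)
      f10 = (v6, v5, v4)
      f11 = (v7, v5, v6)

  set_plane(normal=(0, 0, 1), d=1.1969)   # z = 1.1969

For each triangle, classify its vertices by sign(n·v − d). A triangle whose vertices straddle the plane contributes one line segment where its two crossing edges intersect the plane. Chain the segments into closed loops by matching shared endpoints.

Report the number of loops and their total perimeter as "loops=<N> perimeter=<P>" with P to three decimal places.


loops=1 perimeter=8.880

Straddling triangles (8 of 12):
  (v1,v3,v0) [++-] → (-1.1, 0.678748, 1.1969)–(-1.1, -1.12, 1.1969)  len=1.7987
  (v4,v1,v0) [-+-] → (-0.666628, -1.12, 1.1969)–(-1.1, -1.12, 1.1969)  len=0.4334
  (v0,v3,v2) [-+-] → (-1.1, 0.678748, 1.1969)–(-1.1, 1.12, 1.1969)  len=0.4413
  (v5,v1,v4) [++-] → (-0.666628, -1.12, 1.1969)–(1.1, -1.12, 1.1969)  len=1.7666
  (v3,v7,v2) [++-] → (0.666628, 1.12, 1.1969)–(-1.1, 1.12, 1.1969)  len=1.7666
  (v2,v7,v6) [-+-] → (0.666628, 1.12, 1.1969)–(1.1, 1.12, 1.1969)  len=0.4334
  (v6,v5,v4) [-+-] → (1.1, -0.678748, 1.1969)–(1.1, -1.12, 1.1969)  len=0.4413
  (v7,v5,v6) [++-] → (1.1, -0.678748, 1.1969)–(1.1, 1.12, 1.1969)  len=1.7987

Chained into 1 loop(s):
  loop 1: 8 segments, perimeter = 8.8800
Total perimeter = 8.880


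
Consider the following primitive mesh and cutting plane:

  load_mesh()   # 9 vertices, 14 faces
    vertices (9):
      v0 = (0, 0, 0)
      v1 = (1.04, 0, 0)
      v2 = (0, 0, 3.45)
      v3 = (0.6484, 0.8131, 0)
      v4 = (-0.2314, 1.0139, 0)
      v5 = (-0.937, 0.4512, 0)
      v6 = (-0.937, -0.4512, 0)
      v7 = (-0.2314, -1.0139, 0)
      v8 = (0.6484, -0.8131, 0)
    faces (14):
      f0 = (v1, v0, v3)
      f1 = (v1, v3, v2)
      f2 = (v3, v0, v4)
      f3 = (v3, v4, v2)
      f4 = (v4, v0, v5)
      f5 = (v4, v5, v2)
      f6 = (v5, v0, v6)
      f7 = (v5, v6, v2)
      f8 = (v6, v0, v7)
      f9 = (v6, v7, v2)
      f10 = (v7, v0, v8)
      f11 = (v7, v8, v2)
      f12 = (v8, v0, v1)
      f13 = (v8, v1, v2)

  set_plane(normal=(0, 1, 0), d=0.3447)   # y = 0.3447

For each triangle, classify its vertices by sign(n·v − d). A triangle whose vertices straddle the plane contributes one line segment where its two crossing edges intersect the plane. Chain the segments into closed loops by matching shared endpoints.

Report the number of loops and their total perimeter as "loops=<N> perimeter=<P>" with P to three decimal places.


loops=1 perimeter=6.783

Straddling triangles (8 of 14):
  (v1,v0,v3) [--+] → (0.274878, 0.3447, 0)–(0.873988, 0.3447, 0)  len=0.5991
  (v1,v3,v2) [-+-] → (0.873988, 0.3447, 0)–(0.274878, 0.3447, 1.98743)  len=2.0758
  (v3,v0,v4) [+-+] → (0.274878, 0.3447, 0)–(-0.0786701, 0.3447, 0)  len=0.3535
  (v3,v4,v2) [++-] → (-0.0786701, 0.3447, 2.27709)–(0.274878, 0.3447, 1.98743)  len=0.4571
  (v4,v0,v5) [+-+] → (-0.0786701, 0.3447, 0)–(-0.715833, 0.3447, 0)  len=0.6372
  (v4,v5,v2) [++-] → (-0.715833, 0.3447, 0.814328)–(-0.0786701, 0.3447, 2.27709)  len=1.5955
  (v5,v0,v6) [+--] → (-0.715833, 0.3447, 0)–(-0.937, 0.3447, 0)  len=0.2212
  (v5,v6,v2) [+--] → (-0.937, 0.3447, 0)–(-0.715833, 0.3447, 0.814328)  len=0.8438

Chained into 1 loop(s):
  loop 1: 8 segments, perimeter = 6.7831
Total perimeter = 6.783


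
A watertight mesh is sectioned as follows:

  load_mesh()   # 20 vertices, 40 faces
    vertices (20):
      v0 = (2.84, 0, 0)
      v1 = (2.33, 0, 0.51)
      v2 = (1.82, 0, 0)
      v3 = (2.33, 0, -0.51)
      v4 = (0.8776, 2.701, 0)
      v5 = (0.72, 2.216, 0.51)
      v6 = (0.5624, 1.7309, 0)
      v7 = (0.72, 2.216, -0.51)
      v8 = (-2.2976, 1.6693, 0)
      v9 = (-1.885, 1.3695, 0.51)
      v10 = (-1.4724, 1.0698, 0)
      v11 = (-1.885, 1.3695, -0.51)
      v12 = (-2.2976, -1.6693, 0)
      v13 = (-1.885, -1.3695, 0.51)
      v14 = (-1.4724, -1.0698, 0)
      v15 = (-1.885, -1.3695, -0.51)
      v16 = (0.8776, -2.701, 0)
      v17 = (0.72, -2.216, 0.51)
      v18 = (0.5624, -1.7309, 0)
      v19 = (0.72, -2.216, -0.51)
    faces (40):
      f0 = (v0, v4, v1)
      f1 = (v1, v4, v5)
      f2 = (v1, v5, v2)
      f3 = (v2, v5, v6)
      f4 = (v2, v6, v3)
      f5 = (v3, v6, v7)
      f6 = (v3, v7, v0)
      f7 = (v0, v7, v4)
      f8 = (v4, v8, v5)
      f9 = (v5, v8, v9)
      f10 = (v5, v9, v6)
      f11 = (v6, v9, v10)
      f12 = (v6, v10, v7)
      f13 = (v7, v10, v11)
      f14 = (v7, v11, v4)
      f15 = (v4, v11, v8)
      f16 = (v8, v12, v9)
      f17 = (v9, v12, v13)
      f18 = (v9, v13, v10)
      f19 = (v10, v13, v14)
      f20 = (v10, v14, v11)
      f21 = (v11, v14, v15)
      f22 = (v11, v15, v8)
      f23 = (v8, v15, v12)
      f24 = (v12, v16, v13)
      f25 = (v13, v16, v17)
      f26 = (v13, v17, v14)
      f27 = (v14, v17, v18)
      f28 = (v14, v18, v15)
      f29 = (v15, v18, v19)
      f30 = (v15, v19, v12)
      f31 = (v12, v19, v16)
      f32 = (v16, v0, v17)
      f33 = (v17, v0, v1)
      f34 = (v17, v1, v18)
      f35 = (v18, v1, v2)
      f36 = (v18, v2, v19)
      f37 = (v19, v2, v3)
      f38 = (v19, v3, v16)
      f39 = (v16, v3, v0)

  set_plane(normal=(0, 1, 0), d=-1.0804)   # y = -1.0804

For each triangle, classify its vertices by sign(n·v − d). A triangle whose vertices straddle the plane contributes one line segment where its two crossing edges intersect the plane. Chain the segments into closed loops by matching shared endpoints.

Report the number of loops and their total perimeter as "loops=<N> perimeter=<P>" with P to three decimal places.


Straddling triangles (18 of 40):
  (v8,v12,v9) [+-+] → (-2.2976, -1.0804, 0)–(-2.21764, -1.0804, 0.0988347)  len=0.1271
  (v9,v12,v13) [+--] → (-2.21764, -1.0804, 0.0988347)–(-1.885, -1.0804, 0.51)  len=0.5289
  (v9,v13,v10) [+-+] → (-1.885, -1.0804, 0.51)–(-1.8361, -1.0804, 0.449556)  len=0.0777
  (v10,v13,v14) [+-+] → (-1.8361, -1.0804, 0.449556)–(-1.48699, -1.0804, 0.018038)  len=0.5551
  (v11,v14,v15) [++-] → (-1.48699, -1.0804, -0.018038)–(-1.885, -1.0804, -0.51)  len=0.6328
  (v11,v15,v8) [+-+] → (-1.885, -1.0804, -0.51)–(-1.92425, -1.0804, -0.461481)  len=0.0624
  (v8,v15,v12) [+--] → (-1.92425, -1.0804, -0.461481)–(-2.2976, -1.0804, 0)  len=0.5936
  (v13,v17,v14) [--+] → (-1.45212, -1.0804, 0.00471645)–(-1.48699, -1.0804, 0.018038)  len=0.0373
  (v14,v17,v18) [+--] → (-1.45212, -1.0804, 0.00471645)–(-1.43977, -1.0804, 0)  len=0.0132
  (v14,v18,v15) [+--] → (-1.43977, -1.0804, 0)–(-1.48699, -1.0804, -0.018038)  len=0.0505
  (v16,v0,v17) [-+-] → (2.05504, -1.0804, 0)–(1.8064, -1.0804, 0.248648)  len=0.3516
  (v17,v0,v1) [-++] → (1.8064, -1.0804, 0.248648)–(1.54505, -1.0804, 0.51)  len=0.3696
  (v17,v1,v18) [-+-] → (1.54505, -1.0804, 0.51)–(1.22669, -1.0804, 0.191666)  len=0.4502
  (v18,v1,v2) [-++] → (1.22669, -1.0804, 0.191666)–(1.03503, -1.0804, 0)  len=0.2711
  (v18,v2,v19) [-+-] → (1.03503, -1.0804, 0)–(1.2837, -1.0804, -0.248648)  len=0.3517
  (v19,v2,v3) [-++] → (1.2837, -1.0804, -0.248648)–(1.54505, -1.0804, -0.51)  len=0.3696
  (v19,v3,v16) [-+-] → (1.54505, -1.0804, -0.51)–(1.74904, -1.0804, -0.306)  len=0.2885
  (v16,v3,v0) [-++] → (1.74904, -1.0804, -0.306)–(2.05504, -1.0804, 0)  len=0.4327

Chained into 2 loop(s):
  loop 1: 10 segments, perimeter = 2.6787
  loop 2: 8 segments, perimeter = 2.8850
Total perimeter = 5.564

loops=2 perimeter=5.564


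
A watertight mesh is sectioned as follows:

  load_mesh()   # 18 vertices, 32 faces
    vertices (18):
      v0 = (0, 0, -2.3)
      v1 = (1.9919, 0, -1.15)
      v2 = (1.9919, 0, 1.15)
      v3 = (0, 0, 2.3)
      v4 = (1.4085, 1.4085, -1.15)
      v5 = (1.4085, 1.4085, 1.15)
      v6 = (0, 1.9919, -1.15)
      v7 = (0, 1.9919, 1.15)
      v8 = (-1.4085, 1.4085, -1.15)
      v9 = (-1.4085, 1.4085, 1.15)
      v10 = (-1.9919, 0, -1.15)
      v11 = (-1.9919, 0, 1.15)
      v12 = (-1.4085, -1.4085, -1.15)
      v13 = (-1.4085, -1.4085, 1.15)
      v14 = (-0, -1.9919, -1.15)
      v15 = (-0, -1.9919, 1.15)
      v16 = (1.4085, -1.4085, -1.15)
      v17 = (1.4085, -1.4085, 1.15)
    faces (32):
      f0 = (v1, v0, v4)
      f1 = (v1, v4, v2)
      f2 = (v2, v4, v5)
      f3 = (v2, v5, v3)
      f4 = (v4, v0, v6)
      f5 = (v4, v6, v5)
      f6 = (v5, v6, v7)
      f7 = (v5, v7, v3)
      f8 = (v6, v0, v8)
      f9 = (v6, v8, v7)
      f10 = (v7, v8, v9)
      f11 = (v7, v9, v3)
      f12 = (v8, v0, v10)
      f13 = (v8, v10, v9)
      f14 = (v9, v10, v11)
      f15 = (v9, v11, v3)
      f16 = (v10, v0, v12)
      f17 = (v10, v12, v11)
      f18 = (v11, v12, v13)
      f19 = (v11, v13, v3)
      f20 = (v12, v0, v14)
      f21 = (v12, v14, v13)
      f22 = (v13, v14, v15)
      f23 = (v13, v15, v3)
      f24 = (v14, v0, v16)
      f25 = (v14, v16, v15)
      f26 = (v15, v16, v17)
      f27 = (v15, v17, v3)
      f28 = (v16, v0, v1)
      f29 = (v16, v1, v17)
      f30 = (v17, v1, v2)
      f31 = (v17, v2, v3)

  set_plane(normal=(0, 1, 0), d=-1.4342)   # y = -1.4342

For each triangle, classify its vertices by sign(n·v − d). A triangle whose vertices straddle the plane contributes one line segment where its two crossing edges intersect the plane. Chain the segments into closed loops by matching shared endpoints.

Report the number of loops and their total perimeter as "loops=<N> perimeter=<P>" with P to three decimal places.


Straddling triangles (8 of 32):
  (v12,v0,v14) [++-] → (0, -1.4342, -1.47198)–(-1.34645, -1.4342, -1.15)  len=1.3844
  (v12,v14,v13) [+-+] → (-1.34645, -1.4342, -1.15)–(-1.34645, -1.4342, 1.04868)  len=2.1987
  (v13,v14,v15) [+--] → (-1.34645, -1.4342, 1.04868)–(-1.34645, -1.4342, 1.15)  len=0.1013
  (v13,v15,v3) [+-+] → (-1.34645, -1.4342, 1.15)–(0, -1.4342, 1.47198)  len=1.3844
  (v14,v0,v16) [-++] → (0, -1.4342, -1.47198)–(1.34645, -1.4342, -1.15)  len=1.3844
  (v14,v16,v15) [-+-] → (1.34645, -1.4342, -1.15)–(1.34645, -1.4342, -1.04868)  len=0.1013
  (v15,v16,v17) [-++] → (1.34645, -1.4342, -1.04868)–(1.34645, -1.4342, 1.15)  len=2.1987
  (v15,v17,v3) [-++] → (1.34645, -1.4342, 1.15)–(0, -1.4342, 1.47198)  len=1.3844

Chained into 1 loop(s):
  loop 1: 8 segments, perimeter = 10.1377
Total perimeter = 10.138

loops=1 perimeter=10.138


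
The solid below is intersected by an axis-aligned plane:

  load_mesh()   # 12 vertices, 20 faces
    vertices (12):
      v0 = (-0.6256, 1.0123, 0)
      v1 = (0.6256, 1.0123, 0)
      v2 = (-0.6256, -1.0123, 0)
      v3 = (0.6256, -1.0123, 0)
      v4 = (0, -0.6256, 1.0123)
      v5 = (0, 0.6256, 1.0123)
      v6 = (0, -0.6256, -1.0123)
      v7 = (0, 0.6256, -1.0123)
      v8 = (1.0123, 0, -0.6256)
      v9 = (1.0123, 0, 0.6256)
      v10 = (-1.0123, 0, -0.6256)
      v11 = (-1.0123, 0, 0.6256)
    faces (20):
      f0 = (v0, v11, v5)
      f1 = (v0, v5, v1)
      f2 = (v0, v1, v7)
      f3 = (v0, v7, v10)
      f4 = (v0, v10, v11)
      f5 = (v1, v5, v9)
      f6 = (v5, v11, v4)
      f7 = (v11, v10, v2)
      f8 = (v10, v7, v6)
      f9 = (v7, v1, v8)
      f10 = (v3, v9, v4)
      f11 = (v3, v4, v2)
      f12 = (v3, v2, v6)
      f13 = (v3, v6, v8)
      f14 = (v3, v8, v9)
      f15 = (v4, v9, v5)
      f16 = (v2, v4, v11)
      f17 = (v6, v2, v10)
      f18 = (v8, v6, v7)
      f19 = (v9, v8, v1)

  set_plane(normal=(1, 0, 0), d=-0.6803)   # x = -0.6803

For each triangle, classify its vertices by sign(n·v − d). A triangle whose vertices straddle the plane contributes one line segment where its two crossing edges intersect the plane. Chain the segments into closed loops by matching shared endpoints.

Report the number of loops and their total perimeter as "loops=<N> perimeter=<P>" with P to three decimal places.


loops=1 perimeter=4.930

Straddling triangles (8 of 20):
  (v0,v11,v5) [+-+] → (-0.6803, 0.869107, 0.0884932)–(-0.6803, 0.205176, 0.752424)  len=0.9389
  (v0,v7,v10) [++-] → (-0.6803, 0.205176, -0.752424)–(-0.6803, 0.869107, -0.0884932)  len=0.9389
  (v0,v10,v11) [+--] → (-0.6803, 0.869107, -0.0884932)–(-0.6803, 0.869107, 0.0884932)  len=0.1770
  (v5,v11,v4) [+-+] → (-0.6803, 0.205176, 0.752424)–(-0.6803, -0.205176, 0.752424)  len=0.4104
  (v11,v10,v2) [--+] → (-0.6803, -0.869107, -0.0884932)–(-0.6803, -0.869107, 0.0884932)  len=0.1770
  (v10,v7,v6) [-++] → (-0.6803, 0.205176, -0.752424)–(-0.6803, -0.205176, -0.752424)  len=0.4104
  (v2,v4,v11) [++-] → (-0.6803, -0.205176, 0.752424)–(-0.6803, -0.869107, 0.0884932)  len=0.9389
  (v6,v2,v10) [++-] → (-0.6803, -0.869107, -0.0884932)–(-0.6803, -0.205176, -0.752424)  len=0.9389

Chained into 1 loop(s):
  loop 1: 8 segments, perimeter = 4.9304
Total perimeter = 4.930


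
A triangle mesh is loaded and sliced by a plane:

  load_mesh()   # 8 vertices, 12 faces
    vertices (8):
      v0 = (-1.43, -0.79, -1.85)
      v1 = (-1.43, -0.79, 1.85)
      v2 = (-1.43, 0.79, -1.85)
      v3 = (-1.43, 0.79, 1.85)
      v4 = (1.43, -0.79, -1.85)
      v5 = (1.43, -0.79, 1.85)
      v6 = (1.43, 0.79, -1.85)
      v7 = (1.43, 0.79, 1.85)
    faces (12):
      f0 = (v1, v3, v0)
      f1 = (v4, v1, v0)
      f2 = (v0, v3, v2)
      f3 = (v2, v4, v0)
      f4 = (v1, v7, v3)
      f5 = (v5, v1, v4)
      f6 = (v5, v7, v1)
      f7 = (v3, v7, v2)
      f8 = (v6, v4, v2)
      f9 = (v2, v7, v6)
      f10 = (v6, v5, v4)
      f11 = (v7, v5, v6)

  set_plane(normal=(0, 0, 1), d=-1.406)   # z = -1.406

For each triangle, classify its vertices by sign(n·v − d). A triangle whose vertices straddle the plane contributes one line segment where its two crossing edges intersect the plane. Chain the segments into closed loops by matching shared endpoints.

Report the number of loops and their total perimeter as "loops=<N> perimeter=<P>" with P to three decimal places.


loops=1 perimeter=8.880

Straddling triangles (8 of 12):
  (v1,v3,v0) [++-] → (-1.43, -0.6004, -1.406)–(-1.43, -0.79, -1.406)  len=0.1896
  (v4,v1,v0) [-+-] → (1.0868, -0.79, -1.406)–(-1.43, -0.79, -1.406)  len=2.5168
  (v0,v3,v2) [-+-] → (-1.43, -0.6004, -1.406)–(-1.43, 0.79, -1.406)  len=1.3904
  (v5,v1,v4) [++-] → (1.0868, -0.79, -1.406)–(1.43, -0.79, -1.406)  len=0.3432
  (v3,v7,v2) [++-] → (-1.0868, 0.79, -1.406)–(-1.43, 0.79, -1.406)  len=0.3432
  (v2,v7,v6) [-+-] → (-1.0868, 0.79, -1.406)–(1.43, 0.79, -1.406)  len=2.5168
  (v6,v5,v4) [-+-] → (1.43, 0.6004, -1.406)–(1.43, -0.79, -1.406)  len=1.3904
  (v7,v5,v6) [++-] → (1.43, 0.6004, -1.406)–(1.43, 0.79, -1.406)  len=0.1896

Chained into 1 loop(s):
  loop 1: 8 segments, perimeter = 8.8800
Total perimeter = 8.880


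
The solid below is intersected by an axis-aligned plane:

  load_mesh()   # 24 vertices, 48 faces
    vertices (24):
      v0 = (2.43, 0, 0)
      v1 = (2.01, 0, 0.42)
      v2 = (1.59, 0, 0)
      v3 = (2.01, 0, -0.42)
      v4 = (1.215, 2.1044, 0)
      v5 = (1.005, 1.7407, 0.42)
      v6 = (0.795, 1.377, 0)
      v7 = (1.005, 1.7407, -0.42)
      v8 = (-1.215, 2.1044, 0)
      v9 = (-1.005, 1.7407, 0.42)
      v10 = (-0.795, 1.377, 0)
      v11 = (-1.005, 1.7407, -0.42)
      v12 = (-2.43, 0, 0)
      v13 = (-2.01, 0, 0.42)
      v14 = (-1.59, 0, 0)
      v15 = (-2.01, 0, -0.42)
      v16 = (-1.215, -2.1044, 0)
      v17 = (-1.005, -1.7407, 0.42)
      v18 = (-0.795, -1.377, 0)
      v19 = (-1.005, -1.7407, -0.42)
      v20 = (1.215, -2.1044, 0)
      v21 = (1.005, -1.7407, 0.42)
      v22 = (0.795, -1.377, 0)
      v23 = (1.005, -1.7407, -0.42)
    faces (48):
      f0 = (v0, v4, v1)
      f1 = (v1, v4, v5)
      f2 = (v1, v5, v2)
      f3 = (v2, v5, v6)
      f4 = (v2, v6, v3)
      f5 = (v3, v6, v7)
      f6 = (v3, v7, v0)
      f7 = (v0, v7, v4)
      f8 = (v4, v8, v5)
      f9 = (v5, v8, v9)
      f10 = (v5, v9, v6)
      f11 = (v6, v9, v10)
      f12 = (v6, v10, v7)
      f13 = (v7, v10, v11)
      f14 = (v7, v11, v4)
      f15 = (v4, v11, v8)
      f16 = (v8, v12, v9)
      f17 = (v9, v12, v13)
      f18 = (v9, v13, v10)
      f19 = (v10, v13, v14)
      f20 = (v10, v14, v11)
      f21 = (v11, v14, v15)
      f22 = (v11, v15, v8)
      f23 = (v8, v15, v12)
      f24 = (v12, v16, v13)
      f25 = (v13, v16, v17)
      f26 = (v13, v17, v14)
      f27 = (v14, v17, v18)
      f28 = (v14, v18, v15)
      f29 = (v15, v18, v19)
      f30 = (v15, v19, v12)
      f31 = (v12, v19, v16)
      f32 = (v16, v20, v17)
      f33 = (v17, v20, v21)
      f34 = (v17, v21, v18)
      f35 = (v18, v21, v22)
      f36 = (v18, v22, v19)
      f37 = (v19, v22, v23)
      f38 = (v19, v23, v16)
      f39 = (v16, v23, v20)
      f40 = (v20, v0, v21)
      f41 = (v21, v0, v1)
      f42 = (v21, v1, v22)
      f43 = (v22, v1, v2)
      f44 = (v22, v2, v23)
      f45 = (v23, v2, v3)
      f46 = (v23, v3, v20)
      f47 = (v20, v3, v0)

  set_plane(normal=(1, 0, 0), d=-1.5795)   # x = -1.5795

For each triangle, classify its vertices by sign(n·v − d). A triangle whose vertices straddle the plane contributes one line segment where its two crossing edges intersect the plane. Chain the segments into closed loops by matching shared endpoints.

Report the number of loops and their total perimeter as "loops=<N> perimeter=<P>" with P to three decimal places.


loops=2 perimeter=6.720

Straddling triangles (16 of 48):
  (v8,v12,v9) [+-+] → (-1.5795, 1.47308, 0)–(-1.5795, 1.03892, 0.250674)  len=0.5013
  (v9,v12,v13) [+--] → (-1.5795, 1.03892, 0.250674)–(-1.5795, 0.745643, 0.42)  len=0.3387
  (v9,v13,v10) [+-+] → (-1.5795, 0.745643, 0.42)–(-1.5795, 0.4879, 0.271185)  len=0.2976
  (v10,v13,v14) [+--] → (-1.5795, 0.4879, 0.271185)–(-1.5795, 0.0181868, 0)  len=0.5424
  (v10,v14,v11) [+-+] → (-1.5795, 0.0181868, 0)–(-1.5795, 0.0312433, -0.00753846)  len=0.0151
  (v11,v14,v15) [+--] → (-1.5795, 0.0312433, -0.00753846)–(-1.5795, 0.745643, -0.42)  len=0.8249
  (v11,v15,v8) [+-+] → (-1.5795, 0.745643, -0.42)–(-1.5795, 1.13955, -0.192566)  len=0.4549
  (v8,v15,v12) [+--] → (-1.5795, 1.13955, -0.192566)–(-1.5795, 1.47308, 0)  len=0.3851
  (v12,v16,v13) [-+-] → (-1.5795, -1.47308, 0)–(-1.5795, -1.13955, 0.192566)  len=0.3851
  (v13,v16,v17) [-++] → (-1.5795, -1.13955, 0.192566)–(-1.5795, -0.745643, 0.42)  len=0.4549
  (v13,v17,v14) [-+-] → (-1.5795, -0.745643, 0.42)–(-1.5795, -0.0312433, 0.00753846)  len=0.8249
  (v14,v17,v18) [-++] → (-1.5795, -0.0312433, 0.00753846)–(-1.5795, -0.0181868, 0)  len=0.0151
  (v14,v18,v15) [-+-] → (-1.5795, -0.0181868, 0)–(-1.5795, -0.4879, -0.271185)  len=0.5424
  (v15,v18,v19) [-++] → (-1.5795, -0.4879, -0.271185)–(-1.5795, -0.745643, -0.42)  len=0.2976
  (v15,v19,v12) [-+-] → (-1.5795, -0.745643, -0.42)–(-1.5795, -1.03892, -0.250674)  len=0.3387
  (v12,v19,v16) [-++] → (-1.5795, -1.03892, -0.250674)–(-1.5795, -1.47308, 0)  len=0.5013

Chained into 2 loop(s):
  loop 1: 8 segments, perimeter = 3.3599
  loop 2: 8 segments, perimeter = 3.3599
Total perimeter = 6.720


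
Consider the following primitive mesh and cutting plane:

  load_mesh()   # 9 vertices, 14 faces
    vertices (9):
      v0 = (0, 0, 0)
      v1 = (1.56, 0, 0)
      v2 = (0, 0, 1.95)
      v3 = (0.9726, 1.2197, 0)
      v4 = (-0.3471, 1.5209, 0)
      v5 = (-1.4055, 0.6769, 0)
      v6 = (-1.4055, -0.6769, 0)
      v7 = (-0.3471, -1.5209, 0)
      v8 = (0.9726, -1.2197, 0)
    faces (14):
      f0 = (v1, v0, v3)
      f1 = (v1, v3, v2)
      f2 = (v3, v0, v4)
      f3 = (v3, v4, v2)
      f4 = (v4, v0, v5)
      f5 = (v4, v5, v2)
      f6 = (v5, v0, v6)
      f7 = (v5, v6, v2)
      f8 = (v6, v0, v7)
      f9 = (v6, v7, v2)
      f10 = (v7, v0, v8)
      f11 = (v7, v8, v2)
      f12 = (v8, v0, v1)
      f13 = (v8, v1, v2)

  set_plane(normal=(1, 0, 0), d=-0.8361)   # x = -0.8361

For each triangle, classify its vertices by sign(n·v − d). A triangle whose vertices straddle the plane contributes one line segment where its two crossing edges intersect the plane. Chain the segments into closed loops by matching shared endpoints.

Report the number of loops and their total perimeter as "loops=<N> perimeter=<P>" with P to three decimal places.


loops=1 perimeter=5.216

Straddling triangles (6 of 14):
  (v4,v0,v5) [++-] → (-0.8361, 0.402672, 0)–(-0.8361, 1.13096, 0)  len=0.7283
  (v4,v5,v2) [+-+] → (-0.8361, 1.13096, 0)–(-0.8361, 0.402672, 0.789989)  len=1.0745
  (v5,v0,v6) [-+-] → (-0.8361, 0.402672, 0)–(-0.8361, -0.402672, 0)  len=0.8053
  (v5,v6,v2) [--+] → (-0.8361, -0.402672, 0.789989)–(-0.8361, 0.402672, 0.789989)  len=0.8053
  (v6,v0,v7) [-++] → (-0.8361, -0.402672, 0)–(-0.8361, -1.13096, 0)  len=0.7283
  (v6,v7,v2) [-++] → (-0.8361, -1.13096, 0)–(-0.8361, -0.402672, 0.789989)  len=1.0745

Chained into 1 loop(s):
  loop 1: 6 segments, perimeter = 5.2162
Total perimeter = 5.216


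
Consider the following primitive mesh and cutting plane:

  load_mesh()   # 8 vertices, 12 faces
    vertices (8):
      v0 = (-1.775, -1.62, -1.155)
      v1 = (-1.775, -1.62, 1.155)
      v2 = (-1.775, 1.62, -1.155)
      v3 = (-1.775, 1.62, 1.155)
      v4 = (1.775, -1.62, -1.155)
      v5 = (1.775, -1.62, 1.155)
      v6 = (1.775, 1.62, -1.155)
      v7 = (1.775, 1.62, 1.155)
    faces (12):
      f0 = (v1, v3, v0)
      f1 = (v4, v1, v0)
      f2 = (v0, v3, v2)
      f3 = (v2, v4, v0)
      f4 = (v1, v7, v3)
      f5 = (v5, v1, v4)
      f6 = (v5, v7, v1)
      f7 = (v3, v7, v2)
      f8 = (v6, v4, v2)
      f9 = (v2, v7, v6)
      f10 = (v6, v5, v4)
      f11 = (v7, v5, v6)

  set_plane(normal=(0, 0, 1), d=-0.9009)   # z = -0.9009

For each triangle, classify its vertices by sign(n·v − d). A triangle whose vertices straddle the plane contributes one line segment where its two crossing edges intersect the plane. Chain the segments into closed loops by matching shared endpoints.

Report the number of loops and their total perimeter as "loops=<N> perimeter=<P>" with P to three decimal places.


Straddling triangles (8 of 12):
  (v1,v3,v0) [++-] → (-1.775, -1.2636, -0.9009)–(-1.775, -1.62, -0.9009)  len=0.3564
  (v4,v1,v0) [-+-] → (1.3845, -1.62, -0.9009)–(-1.775, -1.62, -0.9009)  len=3.1595
  (v0,v3,v2) [-+-] → (-1.775, -1.2636, -0.9009)–(-1.775, 1.62, -0.9009)  len=2.8836
  (v5,v1,v4) [++-] → (1.3845, -1.62, -0.9009)–(1.775, -1.62, -0.9009)  len=0.3905
  (v3,v7,v2) [++-] → (-1.3845, 1.62, -0.9009)–(-1.775, 1.62, -0.9009)  len=0.3905
  (v2,v7,v6) [-+-] → (-1.3845, 1.62, -0.9009)–(1.775, 1.62, -0.9009)  len=3.1595
  (v6,v5,v4) [-+-] → (1.775, 1.2636, -0.9009)–(1.775, -1.62, -0.9009)  len=2.8836
  (v7,v5,v6) [++-] → (1.775, 1.2636, -0.9009)–(1.775, 1.62, -0.9009)  len=0.3564

Chained into 1 loop(s):
  loop 1: 8 segments, perimeter = 13.5800
Total perimeter = 13.580

loops=1 perimeter=13.580


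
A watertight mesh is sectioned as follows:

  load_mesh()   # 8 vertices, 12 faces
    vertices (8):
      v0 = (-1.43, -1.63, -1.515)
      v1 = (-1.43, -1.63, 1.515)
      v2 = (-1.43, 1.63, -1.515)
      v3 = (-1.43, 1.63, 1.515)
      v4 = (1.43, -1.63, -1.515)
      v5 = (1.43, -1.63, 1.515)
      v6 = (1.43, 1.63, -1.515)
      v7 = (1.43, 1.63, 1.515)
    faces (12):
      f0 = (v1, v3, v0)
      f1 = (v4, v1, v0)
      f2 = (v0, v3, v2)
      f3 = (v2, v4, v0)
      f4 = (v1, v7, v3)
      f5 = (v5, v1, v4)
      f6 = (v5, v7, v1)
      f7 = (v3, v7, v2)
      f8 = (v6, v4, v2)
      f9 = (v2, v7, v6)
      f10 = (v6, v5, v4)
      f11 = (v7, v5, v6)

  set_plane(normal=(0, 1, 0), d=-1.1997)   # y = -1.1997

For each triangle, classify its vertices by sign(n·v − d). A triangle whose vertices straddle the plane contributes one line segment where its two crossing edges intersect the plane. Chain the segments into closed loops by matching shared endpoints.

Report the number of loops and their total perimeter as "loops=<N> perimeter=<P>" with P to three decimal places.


loops=1 perimeter=11.780

Straddling triangles (8 of 12):
  (v1,v3,v0) [-+-] → (-1.43, -1.1997, 1.515)–(-1.43, -1.1997, -1.11506)  len=2.6301
  (v0,v3,v2) [-++] → (-1.43, -1.1997, -1.11506)–(-1.43, -1.1997, -1.515)  len=0.3999
  (v2,v4,v0) [+--] → (1.0525, -1.1997, -1.515)–(-1.43, -1.1997, -1.515)  len=2.4825
  (v1,v7,v3) [-++] → (-1.0525, -1.1997, 1.515)–(-1.43, -1.1997, 1.515)  len=0.3775
  (v5,v7,v1) [-+-] → (1.43, -1.1997, 1.515)–(-1.0525, -1.1997, 1.515)  len=2.4825
  (v6,v4,v2) [+-+] → (1.43, -1.1997, -1.515)–(1.0525, -1.1997, -1.515)  len=0.3775
  (v6,v5,v4) [+--] → (1.43, -1.1997, 1.11506)–(1.43, -1.1997, -1.515)  len=2.6301
  (v7,v5,v6) [+-+] → (1.43, -1.1997, 1.515)–(1.43, -1.1997, 1.11506)  len=0.3999

Chained into 1 loop(s):
  loop 1: 8 segments, perimeter = 11.7800
Total perimeter = 11.780


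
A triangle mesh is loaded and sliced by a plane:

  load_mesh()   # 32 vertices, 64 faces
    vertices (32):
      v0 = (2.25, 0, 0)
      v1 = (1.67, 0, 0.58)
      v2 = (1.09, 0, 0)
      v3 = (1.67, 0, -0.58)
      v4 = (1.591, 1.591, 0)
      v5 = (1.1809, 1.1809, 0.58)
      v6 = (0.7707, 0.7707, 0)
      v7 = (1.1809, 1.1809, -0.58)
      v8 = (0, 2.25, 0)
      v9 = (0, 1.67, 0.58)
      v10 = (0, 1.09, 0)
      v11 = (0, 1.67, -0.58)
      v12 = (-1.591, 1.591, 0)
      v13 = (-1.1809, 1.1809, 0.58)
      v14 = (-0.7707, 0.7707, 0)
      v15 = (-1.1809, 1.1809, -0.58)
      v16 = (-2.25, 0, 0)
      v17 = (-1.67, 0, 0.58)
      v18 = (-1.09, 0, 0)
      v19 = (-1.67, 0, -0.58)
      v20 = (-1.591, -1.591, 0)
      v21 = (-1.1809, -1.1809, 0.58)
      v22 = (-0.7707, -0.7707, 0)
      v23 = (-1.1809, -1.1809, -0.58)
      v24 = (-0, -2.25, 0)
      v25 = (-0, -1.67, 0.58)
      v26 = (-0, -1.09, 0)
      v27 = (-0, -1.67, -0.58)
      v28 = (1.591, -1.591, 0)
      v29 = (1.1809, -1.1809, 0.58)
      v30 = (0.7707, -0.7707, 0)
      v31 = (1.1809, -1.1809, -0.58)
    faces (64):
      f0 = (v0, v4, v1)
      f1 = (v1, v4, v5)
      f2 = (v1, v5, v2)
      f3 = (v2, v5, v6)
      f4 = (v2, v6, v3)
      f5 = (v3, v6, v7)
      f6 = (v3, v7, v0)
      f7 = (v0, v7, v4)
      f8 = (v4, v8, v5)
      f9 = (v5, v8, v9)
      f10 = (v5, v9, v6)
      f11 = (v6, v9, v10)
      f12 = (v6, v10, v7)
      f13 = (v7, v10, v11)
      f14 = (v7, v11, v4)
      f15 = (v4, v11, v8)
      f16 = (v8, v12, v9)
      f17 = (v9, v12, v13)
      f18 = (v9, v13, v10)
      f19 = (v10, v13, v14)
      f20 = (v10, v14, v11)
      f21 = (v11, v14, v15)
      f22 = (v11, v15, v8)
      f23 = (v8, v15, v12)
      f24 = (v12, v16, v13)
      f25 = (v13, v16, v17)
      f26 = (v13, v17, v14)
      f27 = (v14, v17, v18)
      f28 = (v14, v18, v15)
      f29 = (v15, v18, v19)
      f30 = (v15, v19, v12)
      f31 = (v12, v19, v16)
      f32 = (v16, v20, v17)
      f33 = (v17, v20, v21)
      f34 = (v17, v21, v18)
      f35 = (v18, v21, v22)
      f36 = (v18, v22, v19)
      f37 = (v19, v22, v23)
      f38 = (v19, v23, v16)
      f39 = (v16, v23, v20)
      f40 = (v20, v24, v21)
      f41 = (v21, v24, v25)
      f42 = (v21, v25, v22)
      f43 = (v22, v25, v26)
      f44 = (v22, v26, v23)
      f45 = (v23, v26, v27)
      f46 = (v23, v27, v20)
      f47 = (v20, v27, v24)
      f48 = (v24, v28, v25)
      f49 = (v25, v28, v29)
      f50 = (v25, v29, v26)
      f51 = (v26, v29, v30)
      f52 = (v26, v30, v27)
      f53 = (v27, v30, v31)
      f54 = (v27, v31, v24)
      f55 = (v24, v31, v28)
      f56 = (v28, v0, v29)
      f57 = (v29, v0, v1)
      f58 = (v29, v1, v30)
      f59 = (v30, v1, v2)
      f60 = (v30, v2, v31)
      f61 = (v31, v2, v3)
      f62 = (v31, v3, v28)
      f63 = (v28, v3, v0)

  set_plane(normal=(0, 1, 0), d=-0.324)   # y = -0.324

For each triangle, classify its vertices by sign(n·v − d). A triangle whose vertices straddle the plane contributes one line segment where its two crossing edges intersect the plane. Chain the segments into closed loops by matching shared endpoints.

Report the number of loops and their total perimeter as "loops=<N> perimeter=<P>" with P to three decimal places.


loops=2 perimeter=6.562

Straddling triangles (16 of 64):
  (v16,v20,v17) [+-+] → (-2.1158, -0.324, 0)–(-1.65391, -0.324, 0.461886)  len=0.6532
  (v17,v20,v21) [+--] → (-1.65391, -0.324, 0.461886)–(-1.53581, -0.324, 0.58)  len=0.1670
  (v17,v21,v18) [+-+] → (-1.53581, -0.324, 0.58)–(-1.11494, -0.324, 0.159133)  len=0.5952
  (v18,v21,v22) [+--] → (-1.11494, -0.324, 0.159133)–(-0.955767, -0.324, 0)  len=0.2251
  (v18,v22,v19) [+-+] → (-0.955767, -0.324, 0)–(-1.29194, -0.324, -0.33617)  len=0.4754
  (v19,v22,v23) [+--] → (-1.29194, -0.324, -0.33617)–(-1.53581, -0.324, -0.58)  len=0.3449
  (v19,v23,v16) [+-+] → (-1.53581, -0.324, -0.58)–(-1.95667, -0.324, -0.159133)  len=0.5952
  (v16,v23,v20) [+--] → (-1.95667, -0.324, -0.159133)–(-2.1158, -0.324, 0)  len=0.2250
  (v28,v0,v29) [-+-] → (2.1158, -0.324, 0)–(1.95667, -0.324, 0.159133)  len=0.2250
  (v29,v0,v1) [-++] → (1.95667, -0.324, 0.159133)–(1.53581, -0.324, 0.58)  len=0.5952
  (v29,v1,v30) [-+-] → (1.53581, -0.324, 0.58)–(1.29194, -0.324, 0.33617)  len=0.3449
  (v30,v1,v2) [-++] → (1.29194, -0.324, 0.33617)–(0.955767, -0.324, 0)  len=0.4754
  (v30,v2,v31) [-+-] → (0.955767, -0.324, 0)–(1.11494, -0.324, -0.159133)  len=0.2251
  (v31,v2,v3) [-++] → (1.11494, -0.324, -0.159133)–(1.53581, -0.324, -0.58)  len=0.5952
  (v31,v3,v28) [-+-] → (1.53581, -0.324, -0.58)–(1.65391, -0.324, -0.461886)  len=0.1670
  (v28,v3,v0) [-++] → (1.65391, -0.324, -0.461886)–(2.1158, -0.324, 0)  len=0.6532

Chained into 2 loop(s):
  loop 1: 8 segments, perimeter = 3.2810
  loop 2: 8 segments, perimeter = 3.2810
Total perimeter = 6.562


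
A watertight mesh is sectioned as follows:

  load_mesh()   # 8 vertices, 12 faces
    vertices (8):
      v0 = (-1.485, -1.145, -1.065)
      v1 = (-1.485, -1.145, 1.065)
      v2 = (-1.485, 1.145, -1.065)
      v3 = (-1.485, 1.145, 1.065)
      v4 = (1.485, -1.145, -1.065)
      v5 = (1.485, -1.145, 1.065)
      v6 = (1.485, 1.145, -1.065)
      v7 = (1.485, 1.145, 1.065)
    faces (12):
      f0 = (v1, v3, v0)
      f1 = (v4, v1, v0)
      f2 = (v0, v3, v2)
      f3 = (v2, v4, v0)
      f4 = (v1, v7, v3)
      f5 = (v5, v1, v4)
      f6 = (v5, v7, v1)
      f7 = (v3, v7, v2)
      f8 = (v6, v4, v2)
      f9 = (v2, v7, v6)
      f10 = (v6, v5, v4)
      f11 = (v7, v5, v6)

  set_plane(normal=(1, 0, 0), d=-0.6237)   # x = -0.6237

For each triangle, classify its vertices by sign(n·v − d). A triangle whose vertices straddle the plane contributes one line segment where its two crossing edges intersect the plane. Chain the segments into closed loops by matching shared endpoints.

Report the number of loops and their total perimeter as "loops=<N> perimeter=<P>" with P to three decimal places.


loops=1 perimeter=8.840

Straddling triangles (8 of 12):
  (v4,v1,v0) [+--] → (-0.6237, -1.145, 0.4473)–(-0.6237, -1.145, -1.065)  len=1.5123
  (v2,v4,v0) [-+-] → (-0.6237, 0.4809, -1.065)–(-0.6237, -1.145, -1.065)  len=1.6259
  (v1,v7,v3) [-+-] → (-0.6237, -0.4809, 1.065)–(-0.6237, 1.145, 1.065)  len=1.6259
  (v5,v1,v4) [+-+] → (-0.6237, -1.145, 1.065)–(-0.6237, -1.145, 0.4473)  len=0.6177
  (v5,v7,v1) [++-] → (-0.6237, -0.4809, 1.065)–(-0.6237, -1.145, 1.065)  len=0.6641
  (v3,v7,v2) [-+-] → (-0.6237, 1.145, 1.065)–(-0.6237, 1.145, -0.4473)  len=1.5123
  (v6,v4,v2) [++-] → (-0.6237, 0.4809, -1.065)–(-0.6237, 1.145, -1.065)  len=0.6641
  (v2,v7,v6) [-++] → (-0.6237, 1.145, -0.4473)–(-0.6237, 1.145, -1.065)  len=0.6177

Chained into 1 loop(s):
  loop 1: 8 segments, perimeter = 8.8400
Total perimeter = 8.840
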